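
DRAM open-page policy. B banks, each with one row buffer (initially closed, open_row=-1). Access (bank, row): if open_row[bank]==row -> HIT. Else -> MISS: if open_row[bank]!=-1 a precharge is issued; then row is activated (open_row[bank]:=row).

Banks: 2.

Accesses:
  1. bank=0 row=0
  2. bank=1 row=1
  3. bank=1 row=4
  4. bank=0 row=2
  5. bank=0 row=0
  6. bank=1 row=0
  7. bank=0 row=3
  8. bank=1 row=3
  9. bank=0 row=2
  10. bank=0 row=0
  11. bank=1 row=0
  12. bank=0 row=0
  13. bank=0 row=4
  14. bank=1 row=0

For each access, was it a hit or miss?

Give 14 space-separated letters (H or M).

Acc 1: bank0 row0 -> MISS (open row0); precharges=0
Acc 2: bank1 row1 -> MISS (open row1); precharges=0
Acc 3: bank1 row4 -> MISS (open row4); precharges=1
Acc 4: bank0 row2 -> MISS (open row2); precharges=2
Acc 5: bank0 row0 -> MISS (open row0); precharges=3
Acc 6: bank1 row0 -> MISS (open row0); precharges=4
Acc 7: bank0 row3 -> MISS (open row3); precharges=5
Acc 8: bank1 row3 -> MISS (open row3); precharges=6
Acc 9: bank0 row2 -> MISS (open row2); precharges=7
Acc 10: bank0 row0 -> MISS (open row0); precharges=8
Acc 11: bank1 row0 -> MISS (open row0); precharges=9
Acc 12: bank0 row0 -> HIT
Acc 13: bank0 row4 -> MISS (open row4); precharges=10
Acc 14: bank1 row0 -> HIT

Answer: M M M M M M M M M M M H M H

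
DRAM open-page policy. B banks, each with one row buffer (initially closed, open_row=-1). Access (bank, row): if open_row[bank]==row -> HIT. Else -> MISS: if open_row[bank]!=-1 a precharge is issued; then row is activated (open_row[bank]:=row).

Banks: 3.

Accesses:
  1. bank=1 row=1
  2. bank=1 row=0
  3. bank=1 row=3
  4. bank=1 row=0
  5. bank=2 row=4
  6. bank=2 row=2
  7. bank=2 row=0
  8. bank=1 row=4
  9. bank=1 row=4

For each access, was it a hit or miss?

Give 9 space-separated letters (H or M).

Answer: M M M M M M M M H

Derivation:
Acc 1: bank1 row1 -> MISS (open row1); precharges=0
Acc 2: bank1 row0 -> MISS (open row0); precharges=1
Acc 3: bank1 row3 -> MISS (open row3); precharges=2
Acc 4: bank1 row0 -> MISS (open row0); precharges=3
Acc 5: bank2 row4 -> MISS (open row4); precharges=3
Acc 6: bank2 row2 -> MISS (open row2); precharges=4
Acc 7: bank2 row0 -> MISS (open row0); precharges=5
Acc 8: bank1 row4 -> MISS (open row4); precharges=6
Acc 9: bank1 row4 -> HIT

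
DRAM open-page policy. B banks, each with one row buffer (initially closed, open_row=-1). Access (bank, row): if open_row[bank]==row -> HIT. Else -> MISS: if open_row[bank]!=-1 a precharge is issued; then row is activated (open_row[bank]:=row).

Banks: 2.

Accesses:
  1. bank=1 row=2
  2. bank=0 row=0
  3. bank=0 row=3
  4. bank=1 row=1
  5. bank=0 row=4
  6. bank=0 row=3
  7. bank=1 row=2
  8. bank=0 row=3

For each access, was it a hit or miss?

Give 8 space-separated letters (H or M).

Answer: M M M M M M M H

Derivation:
Acc 1: bank1 row2 -> MISS (open row2); precharges=0
Acc 2: bank0 row0 -> MISS (open row0); precharges=0
Acc 3: bank0 row3 -> MISS (open row3); precharges=1
Acc 4: bank1 row1 -> MISS (open row1); precharges=2
Acc 5: bank0 row4 -> MISS (open row4); precharges=3
Acc 6: bank0 row3 -> MISS (open row3); precharges=4
Acc 7: bank1 row2 -> MISS (open row2); precharges=5
Acc 8: bank0 row3 -> HIT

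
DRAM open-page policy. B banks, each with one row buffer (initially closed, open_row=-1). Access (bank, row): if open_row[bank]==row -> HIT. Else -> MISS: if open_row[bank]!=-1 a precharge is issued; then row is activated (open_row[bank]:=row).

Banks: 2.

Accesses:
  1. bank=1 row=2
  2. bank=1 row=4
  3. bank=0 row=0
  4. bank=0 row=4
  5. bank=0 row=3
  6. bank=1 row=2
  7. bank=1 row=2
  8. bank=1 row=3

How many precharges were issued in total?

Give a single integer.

Answer: 5

Derivation:
Acc 1: bank1 row2 -> MISS (open row2); precharges=0
Acc 2: bank1 row4 -> MISS (open row4); precharges=1
Acc 3: bank0 row0 -> MISS (open row0); precharges=1
Acc 4: bank0 row4 -> MISS (open row4); precharges=2
Acc 5: bank0 row3 -> MISS (open row3); precharges=3
Acc 6: bank1 row2 -> MISS (open row2); precharges=4
Acc 7: bank1 row2 -> HIT
Acc 8: bank1 row3 -> MISS (open row3); precharges=5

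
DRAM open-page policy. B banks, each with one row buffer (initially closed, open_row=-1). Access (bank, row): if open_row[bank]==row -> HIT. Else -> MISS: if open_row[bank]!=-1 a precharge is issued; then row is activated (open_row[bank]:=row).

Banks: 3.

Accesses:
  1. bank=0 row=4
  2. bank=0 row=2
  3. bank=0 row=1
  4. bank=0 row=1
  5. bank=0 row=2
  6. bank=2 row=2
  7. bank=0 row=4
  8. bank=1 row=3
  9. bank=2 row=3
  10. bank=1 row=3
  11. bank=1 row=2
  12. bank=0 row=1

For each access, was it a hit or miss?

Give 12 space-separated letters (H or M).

Acc 1: bank0 row4 -> MISS (open row4); precharges=0
Acc 2: bank0 row2 -> MISS (open row2); precharges=1
Acc 3: bank0 row1 -> MISS (open row1); precharges=2
Acc 4: bank0 row1 -> HIT
Acc 5: bank0 row2 -> MISS (open row2); precharges=3
Acc 6: bank2 row2 -> MISS (open row2); precharges=3
Acc 7: bank0 row4 -> MISS (open row4); precharges=4
Acc 8: bank1 row3 -> MISS (open row3); precharges=4
Acc 9: bank2 row3 -> MISS (open row3); precharges=5
Acc 10: bank1 row3 -> HIT
Acc 11: bank1 row2 -> MISS (open row2); precharges=6
Acc 12: bank0 row1 -> MISS (open row1); precharges=7

Answer: M M M H M M M M M H M M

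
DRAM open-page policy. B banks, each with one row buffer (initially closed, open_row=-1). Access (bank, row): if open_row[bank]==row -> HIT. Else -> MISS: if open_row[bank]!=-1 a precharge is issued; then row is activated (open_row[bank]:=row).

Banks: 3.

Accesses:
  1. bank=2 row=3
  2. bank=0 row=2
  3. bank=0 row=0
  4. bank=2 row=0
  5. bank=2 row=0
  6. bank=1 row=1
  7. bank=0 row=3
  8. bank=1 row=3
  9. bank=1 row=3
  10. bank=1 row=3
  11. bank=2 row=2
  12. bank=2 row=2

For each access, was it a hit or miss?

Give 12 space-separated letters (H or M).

Acc 1: bank2 row3 -> MISS (open row3); precharges=0
Acc 2: bank0 row2 -> MISS (open row2); precharges=0
Acc 3: bank0 row0 -> MISS (open row0); precharges=1
Acc 4: bank2 row0 -> MISS (open row0); precharges=2
Acc 5: bank2 row0 -> HIT
Acc 6: bank1 row1 -> MISS (open row1); precharges=2
Acc 7: bank0 row3 -> MISS (open row3); precharges=3
Acc 8: bank1 row3 -> MISS (open row3); precharges=4
Acc 9: bank1 row3 -> HIT
Acc 10: bank1 row3 -> HIT
Acc 11: bank2 row2 -> MISS (open row2); precharges=5
Acc 12: bank2 row2 -> HIT

Answer: M M M M H M M M H H M H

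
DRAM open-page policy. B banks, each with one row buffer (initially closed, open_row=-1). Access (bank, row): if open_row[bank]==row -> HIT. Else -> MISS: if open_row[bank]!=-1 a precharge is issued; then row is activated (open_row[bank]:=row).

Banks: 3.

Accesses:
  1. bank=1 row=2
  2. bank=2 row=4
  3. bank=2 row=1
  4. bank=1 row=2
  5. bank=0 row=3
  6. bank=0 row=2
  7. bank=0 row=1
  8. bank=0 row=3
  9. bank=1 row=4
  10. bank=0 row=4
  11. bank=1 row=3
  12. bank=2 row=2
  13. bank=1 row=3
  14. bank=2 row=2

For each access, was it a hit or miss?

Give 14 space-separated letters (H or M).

Acc 1: bank1 row2 -> MISS (open row2); precharges=0
Acc 2: bank2 row4 -> MISS (open row4); precharges=0
Acc 3: bank2 row1 -> MISS (open row1); precharges=1
Acc 4: bank1 row2 -> HIT
Acc 5: bank0 row3 -> MISS (open row3); precharges=1
Acc 6: bank0 row2 -> MISS (open row2); precharges=2
Acc 7: bank0 row1 -> MISS (open row1); precharges=3
Acc 8: bank0 row3 -> MISS (open row3); precharges=4
Acc 9: bank1 row4 -> MISS (open row4); precharges=5
Acc 10: bank0 row4 -> MISS (open row4); precharges=6
Acc 11: bank1 row3 -> MISS (open row3); precharges=7
Acc 12: bank2 row2 -> MISS (open row2); precharges=8
Acc 13: bank1 row3 -> HIT
Acc 14: bank2 row2 -> HIT

Answer: M M M H M M M M M M M M H H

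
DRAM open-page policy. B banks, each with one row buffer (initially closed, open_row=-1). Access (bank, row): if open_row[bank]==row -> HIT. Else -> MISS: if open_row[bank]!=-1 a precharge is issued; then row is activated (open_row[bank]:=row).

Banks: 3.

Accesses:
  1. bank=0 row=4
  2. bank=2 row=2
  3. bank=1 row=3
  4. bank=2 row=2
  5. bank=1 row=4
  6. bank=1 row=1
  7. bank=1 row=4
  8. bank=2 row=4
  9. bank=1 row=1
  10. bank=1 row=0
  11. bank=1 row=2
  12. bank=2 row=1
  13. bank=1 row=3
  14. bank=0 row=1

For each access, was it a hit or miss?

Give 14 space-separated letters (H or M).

Answer: M M M H M M M M M M M M M M

Derivation:
Acc 1: bank0 row4 -> MISS (open row4); precharges=0
Acc 2: bank2 row2 -> MISS (open row2); precharges=0
Acc 3: bank1 row3 -> MISS (open row3); precharges=0
Acc 4: bank2 row2 -> HIT
Acc 5: bank1 row4 -> MISS (open row4); precharges=1
Acc 6: bank1 row1 -> MISS (open row1); precharges=2
Acc 7: bank1 row4 -> MISS (open row4); precharges=3
Acc 8: bank2 row4 -> MISS (open row4); precharges=4
Acc 9: bank1 row1 -> MISS (open row1); precharges=5
Acc 10: bank1 row0 -> MISS (open row0); precharges=6
Acc 11: bank1 row2 -> MISS (open row2); precharges=7
Acc 12: bank2 row1 -> MISS (open row1); precharges=8
Acc 13: bank1 row3 -> MISS (open row3); precharges=9
Acc 14: bank0 row1 -> MISS (open row1); precharges=10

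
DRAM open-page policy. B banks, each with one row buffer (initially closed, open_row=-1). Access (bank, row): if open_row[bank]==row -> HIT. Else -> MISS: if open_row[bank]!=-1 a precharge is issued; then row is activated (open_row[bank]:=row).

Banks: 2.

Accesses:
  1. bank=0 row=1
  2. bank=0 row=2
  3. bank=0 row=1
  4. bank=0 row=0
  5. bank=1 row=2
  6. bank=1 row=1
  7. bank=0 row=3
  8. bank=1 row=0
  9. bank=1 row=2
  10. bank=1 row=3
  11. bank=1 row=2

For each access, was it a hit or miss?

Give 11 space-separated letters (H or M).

Acc 1: bank0 row1 -> MISS (open row1); precharges=0
Acc 2: bank0 row2 -> MISS (open row2); precharges=1
Acc 3: bank0 row1 -> MISS (open row1); precharges=2
Acc 4: bank0 row0 -> MISS (open row0); precharges=3
Acc 5: bank1 row2 -> MISS (open row2); precharges=3
Acc 6: bank1 row1 -> MISS (open row1); precharges=4
Acc 7: bank0 row3 -> MISS (open row3); precharges=5
Acc 8: bank1 row0 -> MISS (open row0); precharges=6
Acc 9: bank1 row2 -> MISS (open row2); precharges=7
Acc 10: bank1 row3 -> MISS (open row3); precharges=8
Acc 11: bank1 row2 -> MISS (open row2); precharges=9

Answer: M M M M M M M M M M M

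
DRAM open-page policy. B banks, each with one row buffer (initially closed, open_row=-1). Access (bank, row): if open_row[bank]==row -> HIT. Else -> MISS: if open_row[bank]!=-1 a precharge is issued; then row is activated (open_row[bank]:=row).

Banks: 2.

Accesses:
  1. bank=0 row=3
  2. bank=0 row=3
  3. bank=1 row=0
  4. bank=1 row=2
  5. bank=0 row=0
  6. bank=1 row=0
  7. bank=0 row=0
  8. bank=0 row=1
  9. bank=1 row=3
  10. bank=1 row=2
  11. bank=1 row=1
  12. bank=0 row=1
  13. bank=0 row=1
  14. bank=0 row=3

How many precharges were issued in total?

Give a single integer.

Acc 1: bank0 row3 -> MISS (open row3); precharges=0
Acc 2: bank0 row3 -> HIT
Acc 3: bank1 row0 -> MISS (open row0); precharges=0
Acc 4: bank1 row2 -> MISS (open row2); precharges=1
Acc 5: bank0 row0 -> MISS (open row0); precharges=2
Acc 6: bank1 row0 -> MISS (open row0); precharges=3
Acc 7: bank0 row0 -> HIT
Acc 8: bank0 row1 -> MISS (open row1); precharges=4
Acc 9: bank1 row3 -> MISS (open row3); precharges=5
Acc 10: bank1 row2 -> MISS (open row2); precharges=6
Acc 11: bank1 row1 -> MISS (open row1); precharges=7
Acc 12: bank0 row1 -> HIT
Acc 13: bank0 row1 -> HIT
Acc 14: bank0 row3 -> MISS (open row3); precharges=8

Answer: 8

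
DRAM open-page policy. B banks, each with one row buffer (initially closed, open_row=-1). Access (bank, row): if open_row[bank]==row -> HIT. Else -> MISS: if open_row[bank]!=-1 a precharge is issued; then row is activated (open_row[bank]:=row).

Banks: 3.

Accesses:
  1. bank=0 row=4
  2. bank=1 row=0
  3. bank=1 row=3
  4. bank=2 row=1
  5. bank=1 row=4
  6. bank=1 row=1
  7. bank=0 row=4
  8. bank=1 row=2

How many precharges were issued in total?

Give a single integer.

Answer: 4

Derivation:
Acc 1: bank0 row4 -> MISS (open row4); precharges=0
Acc 2: bank1 row0 -> MISS (open row0); precharges=0
Acc 3: bank1 row3 -> MISS (open row3); precharges=1
Acc 4: bank2 row1 -> MISS (open row1); precharges=1
Acc 5: bank1 row4 -> MISS (open row4); precharges=2
Acc 6: bank1 row1 -> MISS (open row1); precharges=3
Acc 7: bank0 row4 -> HIT
Acc 8: bank1 row2 -> MISS (open row2); precharges=4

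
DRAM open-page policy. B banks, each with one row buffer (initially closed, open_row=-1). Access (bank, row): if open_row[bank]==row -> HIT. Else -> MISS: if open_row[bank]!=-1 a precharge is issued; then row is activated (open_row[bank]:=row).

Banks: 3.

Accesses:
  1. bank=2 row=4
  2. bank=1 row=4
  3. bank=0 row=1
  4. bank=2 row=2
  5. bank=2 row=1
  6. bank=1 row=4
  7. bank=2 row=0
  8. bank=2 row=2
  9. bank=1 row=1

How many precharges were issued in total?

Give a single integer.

Acc 1: bank2 row4 -> MISS (open row4); precharges=0
Acc 2: bank1 row4 -> MISS (open row4); precharges=0
Acc 3: bank0 row1 -> MISS (open row1); precharges=0
Acc 4: bank2 row2 -> MISS (open row2); precharges=1
Acc 5: bank2 row1 -> MISS (open row1); precharges=2
Acc 6: bank1 row4 -> HIT
Acc 7: bank2 row0 -> MISS (open row0); precharges=3
Acc 8: bank2 row2 -> MISS (open row2); precharges=4
Acc 9: bank1 row1 -> MISS (open row1); precharges=5

Answer: 5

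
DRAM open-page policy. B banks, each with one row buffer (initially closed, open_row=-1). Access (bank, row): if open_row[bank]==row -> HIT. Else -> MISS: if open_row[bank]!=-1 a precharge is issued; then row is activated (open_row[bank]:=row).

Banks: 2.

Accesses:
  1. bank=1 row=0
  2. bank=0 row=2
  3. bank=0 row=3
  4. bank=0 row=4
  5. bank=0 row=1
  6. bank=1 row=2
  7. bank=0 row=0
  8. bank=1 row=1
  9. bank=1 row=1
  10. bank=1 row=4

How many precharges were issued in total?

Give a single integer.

Answer: 7

Derivation:
Acc 1: bank1 row0 -> MISS (open row0); precharges=0
Acc 2: bank0 row2 -> MISS (open row2); precharges=0
Acc 3: bank0 row3 -> MISS (open row3); precharges=1
Acc 4: bank0 row4 -> MISS (open row4); precharges=2
Acc 5: bank0 row1 -> MISS (open row1); precharges=3
Acc 6: bank1 row2 -> MISS (open row2); precharges=4
Acc 7: bank0 row0 -> MISS (open row0); precharges=5
Acc 8: bank1 row1 -> MISS (open row1); precharges=6
Acc 9: bank1 row1 -> HIT
Acc 10: bank1 row4 -> MISS (open row4); precharges=7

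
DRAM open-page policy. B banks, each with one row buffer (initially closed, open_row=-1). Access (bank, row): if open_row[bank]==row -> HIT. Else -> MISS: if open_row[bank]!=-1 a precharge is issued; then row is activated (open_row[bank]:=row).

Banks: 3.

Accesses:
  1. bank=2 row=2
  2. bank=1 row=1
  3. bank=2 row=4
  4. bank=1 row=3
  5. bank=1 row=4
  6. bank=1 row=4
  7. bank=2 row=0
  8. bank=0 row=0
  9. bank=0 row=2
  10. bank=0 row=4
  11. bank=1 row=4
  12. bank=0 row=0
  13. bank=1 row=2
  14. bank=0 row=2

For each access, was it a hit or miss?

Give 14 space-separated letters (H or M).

Answer: M M M M M H M M M M H M M M

Derivation:
Acc 1: bank2 row2 -> MISS (open row2); precharges=0
Acc 2: bank1 row1 -> MISS (open row1); precharges=0
Acc 3: bank2 row4 -> MISS (open row4); precharges=1
Acc 4: bank1 row3 -> MISS (open row3); precharges=2
Acc 5: bank1 row4 -> MISS (open row4); precharges=3
Acc 6: bank1 row4 -> HIT
Acc 7: bank2 row0 -> MISS (open row0); precharges=4
Acc 8: bank0 row0 -> MISS (open row0); precharges=4
Acc 9: bank0 row2 -> MISS (open row2); precharges=5
Acc 10: bank0 row4 -> MISS (open row4); precharges=6
Acc 11: bank1 row4 -> HIT
Acc 12: bank0 row0 -> MISS (open row0); precharges=7
Acc 13: bank1 row2 -> MISS (open row2); precharges=8
Acc 14: bank0 row2 -> MISS (open row2); precharges=9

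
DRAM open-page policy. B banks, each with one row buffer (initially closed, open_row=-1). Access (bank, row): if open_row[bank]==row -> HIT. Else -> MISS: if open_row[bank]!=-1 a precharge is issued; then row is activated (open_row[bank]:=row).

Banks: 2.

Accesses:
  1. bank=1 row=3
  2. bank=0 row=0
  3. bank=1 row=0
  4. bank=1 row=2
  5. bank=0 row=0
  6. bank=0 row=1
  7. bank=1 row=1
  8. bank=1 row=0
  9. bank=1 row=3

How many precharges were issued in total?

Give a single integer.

Acc 1: bank1 row3 -> MISS (open row3); precharges=0
Acc 2: bank0 row0 -> MISS (open row0); precharges=0
Acc 3: bank1 row0 -> MISS (open row0); precharges=1
Acc 4: bank1 row2 -> MISS (open row2); precharges=2
Acc 5: bank0 row0 -> HIT
Acc 6: bank0 row1 -> MISS (open row1); precharges=3
Acc 7: bank1 row1 -> MISS (open row1); precharges=4
Acc 8: bank1 row0 -> MISS (open row0); precharges=5
Acc 9: bank1 row3 -> MISS (open row3); precharges=6

Answer: 6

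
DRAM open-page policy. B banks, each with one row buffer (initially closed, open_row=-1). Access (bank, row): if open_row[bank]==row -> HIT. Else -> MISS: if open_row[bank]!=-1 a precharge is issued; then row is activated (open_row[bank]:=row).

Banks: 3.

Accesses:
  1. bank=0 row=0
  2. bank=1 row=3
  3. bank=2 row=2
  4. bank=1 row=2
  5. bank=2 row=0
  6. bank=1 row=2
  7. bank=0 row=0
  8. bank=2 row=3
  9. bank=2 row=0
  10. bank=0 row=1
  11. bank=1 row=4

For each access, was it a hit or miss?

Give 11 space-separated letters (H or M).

Answer: M M M M M H H M M M M

Derivation:
Acc 1: bank0 row0 -> MISS (open row0); precharges=0
Acc 2: bank1 row3 -> MISS (open row3); precharges=0
Acc 3: bank2 row2 -> MISS (open row2); precharges=0
Acc 4: bank1 row2 -> MISS (open row2); precharges=1
Acc 5: bank2 row0 -> MISS (open row0); precharges=2
Acc 6: bank1 row2 -> HIT
Acc 7: bank0 row0 -> HIT
Acc 8: bank2 row3 -> MISS (open row3); precharges=3
Acc 9: bank2 row0 -> MISS (open row0); precharges=4
Acc 10: bank0 row1 -> MISS (open row1); precharges=5
Acc 11: bank1 row4 -> MISS (open row4); precharges=6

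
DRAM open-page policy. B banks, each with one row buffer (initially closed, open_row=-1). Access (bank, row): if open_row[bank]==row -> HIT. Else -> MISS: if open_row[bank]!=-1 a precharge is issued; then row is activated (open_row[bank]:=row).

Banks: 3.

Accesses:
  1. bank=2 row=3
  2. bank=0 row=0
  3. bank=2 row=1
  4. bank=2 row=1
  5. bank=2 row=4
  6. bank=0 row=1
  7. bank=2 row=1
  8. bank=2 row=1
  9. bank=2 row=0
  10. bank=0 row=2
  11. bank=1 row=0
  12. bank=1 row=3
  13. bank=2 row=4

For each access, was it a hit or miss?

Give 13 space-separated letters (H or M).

Answer: M M M H M M M H M M M M M

Derivation:
Acc 1: bank2 row3 -> MISS (open row3); precharges=0
Acc 2: bank0 row0 -> MISS (open row0); precharges=0
Acc 3: bank2 row1 -> MISS (open row1); precharges=1
Acc 4: bank2 row1 -> HIT
Acc 5: bank2 row4 -> MISS (open row4); precharges=2
Acc 6: bank0 row1 -> MISS (open row1); precharges=3
Acc 7: bank2 row1 -> MISS (open row1); precharges=4
Acc 8: bank2 row1 -> HIT
Acc 9: bank2 row0 -> MISS (open row0); precharges=5
Acc 10: bank0 row2 -> MISS (open row2); precharges=6
Acc 11: bank1 row0 -> MISS (open row0); precharges=6
Acc 12: bank1 row3 -> MISS (open row3); precharges=7
Acc 13: bank2 row4 -> MISS (open row4); precharges=8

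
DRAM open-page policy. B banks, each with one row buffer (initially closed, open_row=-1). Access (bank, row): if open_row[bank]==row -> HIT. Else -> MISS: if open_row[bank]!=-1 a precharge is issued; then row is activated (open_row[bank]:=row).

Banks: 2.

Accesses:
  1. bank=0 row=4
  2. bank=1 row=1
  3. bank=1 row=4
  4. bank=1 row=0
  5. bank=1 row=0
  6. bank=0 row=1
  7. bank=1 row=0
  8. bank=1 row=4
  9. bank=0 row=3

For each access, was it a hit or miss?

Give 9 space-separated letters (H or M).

Acc 1: bank0 row4 -> MISS (open row4); precharges=0
Acc 2: bank1 row1 -> MISS (open row1); precharges=0
Acc 3: bank1 row4 -> MISS (open row4); precharges=1
Acc 4: bank1 row0 -> MISS (open row0); precharges=2
Acc 5: bank1 row0 -> HIT
Acc 6: bank0 row1 -> MISS (open row1); precharges=3
Acc 7: bank1 row0 -> HIT
Acc 8: bank1 row4 -> MISS (open row4); precharges=4
Acc 9: bank0 row3 -> MISS (open row3); precharges=5

Answer: M M M M H M H M M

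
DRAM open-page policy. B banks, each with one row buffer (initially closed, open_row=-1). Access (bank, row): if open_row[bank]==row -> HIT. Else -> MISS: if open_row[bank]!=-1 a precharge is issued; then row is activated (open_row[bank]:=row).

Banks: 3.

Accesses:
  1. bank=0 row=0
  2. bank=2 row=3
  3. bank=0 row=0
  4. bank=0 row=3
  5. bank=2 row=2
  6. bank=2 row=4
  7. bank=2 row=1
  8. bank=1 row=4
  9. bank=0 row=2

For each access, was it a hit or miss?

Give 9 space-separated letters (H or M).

Answer: M M H M M M M M M

Derivation:
Acc 1: bank0 row0 -> MISS (open row0); precharges=0
Acc 2: bank2 row3 -> MISS (open row3); precharges=0
Acc 3: bank0 row0 -> HIT
Acc 4: bank0 row3 -> MISS (open row3); precharges=1
Acc 5: bank2 row2 -> MISS (open row2); precharges=2
Acc 6: bank2 row4 -> MISS (open row4); precharges=3
Acc 7: bank2 row1 -> MISS (open row1); precharges=4
Acc 8: bank1 row4 -> MISS (open row4); precharges=4
Acc 9: bank0 row2 -> MISS (open row2); precharges=5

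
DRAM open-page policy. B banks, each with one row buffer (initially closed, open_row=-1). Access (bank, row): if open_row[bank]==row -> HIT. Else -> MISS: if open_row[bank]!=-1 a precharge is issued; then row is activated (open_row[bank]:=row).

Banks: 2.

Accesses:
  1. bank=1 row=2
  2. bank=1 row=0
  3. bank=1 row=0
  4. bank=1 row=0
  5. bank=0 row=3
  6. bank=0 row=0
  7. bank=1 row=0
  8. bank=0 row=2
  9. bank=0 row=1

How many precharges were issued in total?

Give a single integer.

Acc 1: bank1 row2 -> MISS (open row2); precharges=0
Acc 2: bank1 row0 -> MISS (open row0); precharges=1
Acc 3: bank1 row0 -> HIT
Acc 4: bank1 row0 -> HIT
Acc 5: bank0 row3 -> MISS (open row3); precharges=1
Acc 6: bank0 row0 -> MISS (open row0); precharges=2
Acc 7: bank1 row0 -> HIT
Acc 8: bank0 row2 -> MISS (open row2); precharges=3
Acc 9: bank0 row1 -> MISS (open row1); precharges=4

Answer: 4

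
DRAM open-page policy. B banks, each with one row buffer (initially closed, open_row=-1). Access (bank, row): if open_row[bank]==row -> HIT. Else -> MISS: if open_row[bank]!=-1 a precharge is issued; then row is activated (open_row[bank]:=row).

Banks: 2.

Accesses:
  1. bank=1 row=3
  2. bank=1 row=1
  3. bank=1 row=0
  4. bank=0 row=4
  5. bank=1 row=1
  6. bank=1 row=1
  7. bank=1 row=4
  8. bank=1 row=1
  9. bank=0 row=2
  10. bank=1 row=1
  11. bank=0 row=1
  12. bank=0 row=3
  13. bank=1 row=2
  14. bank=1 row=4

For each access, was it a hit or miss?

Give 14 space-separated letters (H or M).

Acc 1: bank1 row3 -> MISS (open row3); precharges=0
Acc 2: bank1 row1 -> MISS (open row1); precharges=1
Acc 3: bank1 row0 -> MISS (open row0); precharges=2
Acc 4: bank0 row4 -> MISS (open row4); precharges=2
Acc 5: bank1 row1 -> MISS (open row1); precharges=3
Acc 6: bank1 row1 -> HIT
Acc 7: bank1 row4 -> MISS (open row4); precharges=4
Acc 8: bank1 row1 -> MISS (open row1); precharges=5
Acc 9: bank0 row2 -> MISS (open row2); precharges=6
Acc 10: bank1 row1 -> HIT
Acc 11: bank0 row1 -> MISS (open row1); precharges=7
Acc 12: bank0 row3 -> MISS (open row3); precharges=8
Acc 13: bank1 row2 -> MISS (open row2); precharges=9
Acc 14: bank1 row4 -> MISS (open row4); precharges=10

Answer: M M M M M H M M M H M M M M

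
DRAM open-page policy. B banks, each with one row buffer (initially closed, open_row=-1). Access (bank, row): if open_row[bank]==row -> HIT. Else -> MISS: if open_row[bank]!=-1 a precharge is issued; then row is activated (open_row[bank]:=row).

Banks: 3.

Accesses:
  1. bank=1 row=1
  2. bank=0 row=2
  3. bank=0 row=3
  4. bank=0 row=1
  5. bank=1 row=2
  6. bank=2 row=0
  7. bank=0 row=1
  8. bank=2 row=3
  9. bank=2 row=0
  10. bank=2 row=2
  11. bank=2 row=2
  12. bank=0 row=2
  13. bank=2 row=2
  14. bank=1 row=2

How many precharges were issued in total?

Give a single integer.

Acc 1: bank1 row1 -> MISS (open row1); precharges=0
Acc 2: bank0 row2 -> MISS (open row2); precharges=0
Acc 3: bank0 row3 -> MISS (open row3); precharges=1
Acc 4: bank0 row1 -> MISS (open row1); precharges=2
Acc 5: bank1 row2 -> MISS (open row2); precharges=3
Acc 6: bank2 row0 -> MISS (open row0); precharges=3
Acc 7: bank0 row1 -> HIT
Acc 8: bank2 row3 -> MISS (open row3); precharges=4
Acc 9: bank2 row0 -> MISS (open row0); precharges=5
Acc 10: bank2 row2 -> MISS (open row2); precharges=6
Acc 11: bank2 row2 -> HIT
Acc 12: bank0 row2 -> MISS (open row2); precharges=7
Acc 13: bank2 row2 -> HIT
Acc 14: bank1 row2 -> HIT

Answer: 7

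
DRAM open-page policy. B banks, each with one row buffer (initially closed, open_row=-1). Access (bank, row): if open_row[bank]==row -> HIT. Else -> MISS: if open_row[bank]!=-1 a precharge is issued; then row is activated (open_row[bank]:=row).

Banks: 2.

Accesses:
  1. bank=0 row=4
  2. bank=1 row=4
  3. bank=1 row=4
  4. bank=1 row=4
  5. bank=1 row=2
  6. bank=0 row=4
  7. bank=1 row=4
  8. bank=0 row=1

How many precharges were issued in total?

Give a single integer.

Acc 1: bank0 row4 -> MISS (open row4); precharges=0
Acc 2: bank1 row4 -> MISS (open row4); precharges=0
Acc 3: bank1 row4 -> HIT
Acc 4: bank1 row4 -> HIT
Acc 5: bank1 row2 -> MISS (open row2); precharges=1
Acc 6: bank0 row4 -> HIT
Acc 7: bank1 row4 -> MISS (open row4); precharges=2
Acc 8: bank0 row1 -> MISS (open row1); precharges=3

Answer: 3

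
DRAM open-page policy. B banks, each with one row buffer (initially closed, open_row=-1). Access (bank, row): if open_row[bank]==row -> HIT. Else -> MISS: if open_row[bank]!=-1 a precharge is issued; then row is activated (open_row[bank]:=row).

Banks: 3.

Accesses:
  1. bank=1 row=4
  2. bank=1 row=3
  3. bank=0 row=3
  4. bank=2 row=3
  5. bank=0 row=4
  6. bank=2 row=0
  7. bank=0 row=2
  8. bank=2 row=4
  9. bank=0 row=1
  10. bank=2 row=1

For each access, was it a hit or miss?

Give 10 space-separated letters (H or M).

Answer: M M M M M M M M M M

Derivation:
Acc 1: bank1 row4 -> MISS (open row4); precharges=0
Acc 2: bank1 row3 -> MISS (open row3); precharges=1
Acc 3: bank0 row3 -> MISS (open row3); precharges=1
Acc 4: bank2 row3 -> MISS (open row3); precharges=1
Acc 5: bank0 row4 -> MISS (open row4); precharges=2
Acc 6: bank2 row0 -> MISS (open row0); precharges=3
Acc 7: bank0 row2 -> MISS (open row2); precharges=4
Acc 8: bank2 row4 -> MISS (open row4); precharges=5
Acc 9: bank0 row1 -> MISS (open row1); precharges=6
Acc 10: bank2 row1 -> MISS (open row1); precharges=7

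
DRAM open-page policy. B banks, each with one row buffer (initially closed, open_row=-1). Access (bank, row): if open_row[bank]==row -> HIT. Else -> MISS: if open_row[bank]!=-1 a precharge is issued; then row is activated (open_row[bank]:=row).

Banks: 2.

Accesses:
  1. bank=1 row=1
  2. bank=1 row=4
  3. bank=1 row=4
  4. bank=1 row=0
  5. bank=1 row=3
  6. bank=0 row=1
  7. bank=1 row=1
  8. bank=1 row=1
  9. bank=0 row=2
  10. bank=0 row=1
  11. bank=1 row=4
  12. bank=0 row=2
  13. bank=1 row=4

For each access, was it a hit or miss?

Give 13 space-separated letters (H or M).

Acc 1: bank1 row1 -> MISS (open row1); precharges=0
Acc 2: bank1 row4 -> MISS (open row4); precharges=1
Acc 3: bank1 row4 -> HIT
Acc 4: bank1 row0 -> MISS (open row0); precharges=2
Acc 5: bank1 row3 -> MISS (open row3); precharges=3
Acc 6: bank0 row1 -> MISS (open row1); precharges=3
Acc 7: bank1 row1 -> MISS (open row1); precharges=4
Acc 8: bank1 row1 -> HIT
Acc 9: bank0 row2 -> MISS (open row2); precharges=5
Acc 10: bank0 row1 -> MISS (open row1); precharges=6
Acc 11: bank1 row4 -> MISS (open row4); precharges=7
Acc 12: bank0 row2 -> MISS (open row2); precharges=8
Acc 13: bank1 row4 -> HIT

Answer: M M H M M M M H M M M M H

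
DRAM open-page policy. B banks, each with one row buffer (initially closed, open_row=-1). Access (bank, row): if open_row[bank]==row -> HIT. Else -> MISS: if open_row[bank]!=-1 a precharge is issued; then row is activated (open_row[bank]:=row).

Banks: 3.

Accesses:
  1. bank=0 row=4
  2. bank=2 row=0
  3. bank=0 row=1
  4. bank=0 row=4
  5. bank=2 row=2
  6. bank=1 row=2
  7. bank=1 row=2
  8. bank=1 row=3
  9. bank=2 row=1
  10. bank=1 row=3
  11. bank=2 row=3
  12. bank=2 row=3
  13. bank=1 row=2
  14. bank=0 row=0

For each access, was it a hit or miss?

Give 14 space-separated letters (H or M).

Answer: M M M M M M H M M H M H M M

Derivation:
Acc 1: bank0 row4 -> MISS (open row4); precharges=0
Acc 2: bank2 row0 -> MISS (open row0); precharges=0
Acc 3: bank0 row1 -> MISS (open row1); precharges=1
Acc 4: bank0 row4 -> MISS (open row4); precharges=2
Acc 5: bank2 row2 -> MISS (open row2); precharges=3
Acc 6: bank1 row2 -> MISS (open row2); precharges=3
Acc 7: bank1 row2 -> HIT
Acc 8: bank1 row3 -> MISS (open row3); precharges=4
Acc 9: bank2 row1 -> MISS (open row1); precharges=5
Acc 10: bank1 row3 -> HIT
Acc 11: bank2 row3 -> MISS (open row3); precharges=6
Acc 12: bank2 row3 -> HIT
Acc 13: bank1 row2 -> MISS (open row2); precharges=7
Acc 14: bank0 row0 -> MISS (open row0); precharges=8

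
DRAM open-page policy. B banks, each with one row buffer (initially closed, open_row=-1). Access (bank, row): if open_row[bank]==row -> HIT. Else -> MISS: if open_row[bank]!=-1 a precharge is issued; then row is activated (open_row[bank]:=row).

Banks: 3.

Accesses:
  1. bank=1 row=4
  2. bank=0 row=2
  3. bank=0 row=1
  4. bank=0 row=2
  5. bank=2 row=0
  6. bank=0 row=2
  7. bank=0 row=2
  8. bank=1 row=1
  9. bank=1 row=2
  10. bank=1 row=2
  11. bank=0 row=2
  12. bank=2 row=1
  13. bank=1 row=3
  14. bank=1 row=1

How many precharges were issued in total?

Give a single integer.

Answer: 7

Derivation:
Acc 1: bank1 row4 -> MISS (open row4); precharges=0
Acc 2: bank0 row2 -> MISS (open row2); precharges=0
Acc 3: bank0 row1 -> MISS (open row1); precharges=1
Acc 4: bank0 row2 -> MISS (open row2); precharges=2
Acc 5: bank2 row0 -> MISS (open row0); precharges=2
Acc 6: bank0 row2 -> HIT
Acc 7: bank0 row2 -> HIT
Acc 8: bank1 row1 -> MISS (open row1); precharges=3
Acc 9: bank1 row2 -> MISS (open row2); precharges=4
Acc 10: bank1 row2 -> HIT
Acc 11: bank0 row2 -> HIT
Acc 12: bank2 row1 -> MISS (open row1); precharges=5
Acc 13: bank1 row3 -> MISS (open row3); precharges=6
Acc 14: bank1 row1 -> MISS (open row1); precharges=7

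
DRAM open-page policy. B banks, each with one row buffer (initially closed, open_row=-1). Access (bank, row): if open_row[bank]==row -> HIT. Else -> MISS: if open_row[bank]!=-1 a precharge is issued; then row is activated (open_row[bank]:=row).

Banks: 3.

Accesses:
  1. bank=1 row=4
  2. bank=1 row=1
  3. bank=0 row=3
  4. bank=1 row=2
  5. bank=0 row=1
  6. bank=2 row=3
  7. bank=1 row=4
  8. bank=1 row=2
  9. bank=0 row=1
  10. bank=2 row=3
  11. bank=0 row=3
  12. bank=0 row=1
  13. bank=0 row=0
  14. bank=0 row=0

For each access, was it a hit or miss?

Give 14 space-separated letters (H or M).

Answer: M M M M M M M M H H M M M H

Derivation:
Acc 1: bank1 row4 -> MISS (open row4); precharges=0
Acc 2: bank1 row1 -> MISS (open row1); precharges=1
Acc 3: bank0 row3 -> MISS (open row3); precharges=1
Acc 4: bank1 row2 -> MISS (open row2); precharges=2
Acc 5: bank0 row1 -> MISS (open row1); precharges=3
Acc 6: bank2 row3 -> MISS (open row3); precharges=3
Acc 7: bank1 row4 -> MISS (open row4); precharges=4
Acc 8: bank1 row2 -> MISS (open row2); precharges=5
Acc 9: bank0 row1 -> HIT
Acc 10: bank2 row3 -> HIT
Acc 11: bank0 row3 -> MISS (open row3); precharges=6
Acc 12: bank0 row1 -> MISS (open row1); precharges=7
Acc 13: bank0 row0 -> MISS (open row0); precharges=8
Acc 14: bank0 row0 -> HIT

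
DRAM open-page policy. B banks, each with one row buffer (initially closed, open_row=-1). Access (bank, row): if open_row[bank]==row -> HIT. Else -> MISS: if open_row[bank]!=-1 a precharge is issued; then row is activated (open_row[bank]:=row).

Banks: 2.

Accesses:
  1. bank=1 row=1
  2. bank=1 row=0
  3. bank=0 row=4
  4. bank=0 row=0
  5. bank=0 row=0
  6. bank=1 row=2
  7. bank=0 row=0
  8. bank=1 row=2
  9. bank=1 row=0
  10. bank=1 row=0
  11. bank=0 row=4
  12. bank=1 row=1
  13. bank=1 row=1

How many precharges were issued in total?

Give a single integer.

Acc 1: bank1 row1 -> MISS (open row1); precharges=0
Acc 2: bank1 row0 -> MISS (open row0); precharges=1
Acc 3: bank0 row4 -> MISS (open row4); precharges=1
Acc 4: bank0 row0 -> MISS (open row0); precharges=2
Acc 5: bank0 row0 -> HIT
Acc 6: bank1 row2 -> MISS (open row2); precharges=3
Acc 7: bank0 row0 -> HIT
Acc 8: bank1 row2 -> HIT
Acc 9: bank1 row0 -> MISS (open row0); precharges=4
Acc 10: bank1 row0 -> HIT
Acc 11: bank0 row4 -> MISS (open row4); precharges=5
Acc 12: bank1 row1 -> MISS (open row1); precharges=6
Acc 13: bank1 row1 -> HIT

Answer: 6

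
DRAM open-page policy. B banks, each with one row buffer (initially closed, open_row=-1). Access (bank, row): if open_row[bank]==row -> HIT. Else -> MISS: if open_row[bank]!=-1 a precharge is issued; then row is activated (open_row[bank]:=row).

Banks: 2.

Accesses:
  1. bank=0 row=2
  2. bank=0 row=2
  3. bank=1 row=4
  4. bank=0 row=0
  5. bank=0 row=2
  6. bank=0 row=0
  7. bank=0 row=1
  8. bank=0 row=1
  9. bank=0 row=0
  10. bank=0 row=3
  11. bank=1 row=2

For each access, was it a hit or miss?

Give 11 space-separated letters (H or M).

Answer: M H M M M M M H M M M

Derivation:
Acc 1: bank0 row2 -> MISS (open row2); precharges=0
Acc 2: bank0 row2 -> HIT
Acc 3: bank1 row4 -> MISS (open row4); precharges=0
Acc 4: bank0 row0 -> MISS (open row0); precharges=1
Acc 5: bank0 row2 -> MISS (open row2); precharges=2
Acc 6: bank0 row0 -> MISS (open row0); precharges=3
Acc 7: bank0 row1 -> MISS (open row1); precharges=4
Acc 8: bank0 row1 -> HIT
Acc 9: bank0 row0 -> MISS (open row0); precharges=5
Acc 10: bank0 row3 -> MISS (open row3); precharges=6
Acc 11: bank1 row2 -> MISS (open row2); precharges=7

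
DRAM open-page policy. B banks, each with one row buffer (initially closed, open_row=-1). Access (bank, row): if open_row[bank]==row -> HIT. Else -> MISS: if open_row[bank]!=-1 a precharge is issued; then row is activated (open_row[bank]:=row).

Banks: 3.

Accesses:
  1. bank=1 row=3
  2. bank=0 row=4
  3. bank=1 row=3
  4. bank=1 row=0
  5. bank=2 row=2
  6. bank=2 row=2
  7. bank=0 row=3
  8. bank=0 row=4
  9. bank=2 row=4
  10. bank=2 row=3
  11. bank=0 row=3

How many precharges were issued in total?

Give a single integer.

Acc 1: bank1 row3 -> MISS (open row3); precharges=0
Acc 2: bank0 row4 -> MISS (open row4); precharges=0
Acc 3: bank1 row3 -> HIT
Acc 4: bank1 row0 -> MISS (open row0); precharges=1
Acc 5: bank2 row2 -> MISS (open row2); precharges=1
Acc 6: bank2 row2 -> HIT
Acc 7: bank0 row3 -> MISS (open row3); precharges=2
Acc 8: bank0 row4 -> MISS (open row4); precharges=3
Acc 9: bank2 row4 -> MISS (open row4); precharges=4
Acc 10: bank2 row3 -> MISS (open row3); precharges=5
Acc 11: bank0 row3 -> MISS (open row3); precharges=6

Answer: 6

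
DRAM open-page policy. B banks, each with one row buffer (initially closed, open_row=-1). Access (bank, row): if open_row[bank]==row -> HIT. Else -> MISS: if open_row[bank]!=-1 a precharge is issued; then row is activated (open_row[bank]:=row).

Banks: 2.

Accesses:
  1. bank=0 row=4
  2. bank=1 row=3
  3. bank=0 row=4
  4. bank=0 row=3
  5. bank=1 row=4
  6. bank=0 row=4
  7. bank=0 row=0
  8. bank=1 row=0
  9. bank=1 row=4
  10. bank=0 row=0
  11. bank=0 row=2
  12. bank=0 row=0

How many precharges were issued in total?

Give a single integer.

Answer: 8

Derivation:
Acc 1: bank0 row4 -> MISS (open row4); precharges=0
Acc 2: bank1 row3 -> MISS (open row3); precharges=0
Acc 3: bank0 row4 -> HIT
Acc 4: bank0 row3 -> MISS (open row3); precharges=1
Acc 5: bank1 row4 -> MISS (open row4); precharges=2
Acc 6: bank0 row4 -> MISS (open row4); precharges=3
Acc 7: bank0 row0 -> MISS (open row0); precharges=4
Acc 8: bank1 row0 -> MISS (open row0); precharges=5
Acc 9: bank1 row4 -> MISS (open row4); precharges=6
Acc 10: bank0 row0 -> HIT
Acc 11: bank0 row2 -> MISS (open row2); precharges=7
Acc 12: bank0 row0 -> MISS (open row0); precharges=8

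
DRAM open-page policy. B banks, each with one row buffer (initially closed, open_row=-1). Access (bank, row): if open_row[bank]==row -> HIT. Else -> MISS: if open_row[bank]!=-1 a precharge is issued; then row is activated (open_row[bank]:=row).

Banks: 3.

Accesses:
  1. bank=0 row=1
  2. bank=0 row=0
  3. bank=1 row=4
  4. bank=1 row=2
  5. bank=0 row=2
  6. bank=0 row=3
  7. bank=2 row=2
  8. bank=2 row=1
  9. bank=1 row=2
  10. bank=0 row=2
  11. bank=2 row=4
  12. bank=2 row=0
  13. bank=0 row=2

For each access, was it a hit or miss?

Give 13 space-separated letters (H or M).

Acc 1: bank0 row1 -> MISS (open row1); precharges=0
Acc 2: bank0 row0 -> MISS (open row0); precharges=1
Acc 3: bank1 row4 -> MISS (open row4); precharges=1
Acc 4: bank1 row2 -> MISS (open row2); precharges=2
Acc 5: bank0 row2 -> MISS (open row2); precharges=3
Acc 6: bank0 row3 -> MISS (open row3); precharges=4
Acc 7: bank2 row2 -> MISS (open row2); precharges=4
Acc 8: bank2 row1 -> MISS (open row1); precharges=5
Acc 9: bank1 row2 -> HIT
Acc 10: bank0 row2 -> MISS (open row2); precharges=6
Acc 11: bank2 row4 -> MISS (open row4); precharges=7
Acc 12: bank2 row0 -> MISS (open row0); precharges=8
Acc 13: bank0 row2 -> HIT

Answer: M M M M M M M M H M M M H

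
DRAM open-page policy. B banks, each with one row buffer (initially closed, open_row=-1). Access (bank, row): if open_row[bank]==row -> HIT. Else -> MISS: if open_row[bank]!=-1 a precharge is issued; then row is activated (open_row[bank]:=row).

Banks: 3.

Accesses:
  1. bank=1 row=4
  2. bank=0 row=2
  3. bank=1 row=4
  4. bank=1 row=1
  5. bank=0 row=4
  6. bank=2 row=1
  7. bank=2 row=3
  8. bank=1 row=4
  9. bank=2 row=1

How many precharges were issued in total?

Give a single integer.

Answer: 5

Derivation:
Acc 1: bank1 row4 -> MISS (open row4); precharges=0
Acc 2: bank0 row2 -> MISS (open row2); precharges=0
Acc 3: bank1 row4 -> HIT
Acc 4: bank1 row1 -> MISS (open row1); precharges=1
Acc 5: bank0 row4 -> MISS (open row4); precharges=2
Acc 6: bank2 row1 -> MISS (open row1); precharges=2
Acc 7: bank2 row3 -> MISS (open row3); precharges=3
Acc 8: bank1 row4 -> MISS (open row4); precharges=4
Acc 9: bank2 row1 -> MISS (open row1); precharges=5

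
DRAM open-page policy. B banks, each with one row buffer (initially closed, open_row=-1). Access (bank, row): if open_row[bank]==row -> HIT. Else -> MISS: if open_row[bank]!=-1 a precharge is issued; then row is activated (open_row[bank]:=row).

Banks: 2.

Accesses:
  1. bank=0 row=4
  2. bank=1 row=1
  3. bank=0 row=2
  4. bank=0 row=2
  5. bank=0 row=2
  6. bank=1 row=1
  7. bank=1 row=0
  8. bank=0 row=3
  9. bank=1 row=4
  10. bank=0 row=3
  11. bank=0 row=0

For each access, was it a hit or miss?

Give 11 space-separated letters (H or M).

Answer: M M M H H H M M M H M

Derivation:
Acc 1: bank0 row4 -> MISS (open row4); precharges=0
Acc 2: bank1 row1 -> MISS (open row1); precharges=0
Acc 3: bank0 row2 -> MISS (open row2); precharges=1
Acc 4: bank0 row2 -> HIT
Acc 5: bank0 row2 -> HIT
Acc 6: bank1 row1 -> HIT
Acc 7: bank1 row0 -> MISS (open row0); precharges=2
Acc 8: bank0 row3 -> MISS (open row3); precharges=3
Acc 9: bank1 row4 -> MISS (open row4); precharges=4
Acc 10: bank0 row3 -> HIT
Acc 11: bank0 row0 -> MISS (open row0); precharges=5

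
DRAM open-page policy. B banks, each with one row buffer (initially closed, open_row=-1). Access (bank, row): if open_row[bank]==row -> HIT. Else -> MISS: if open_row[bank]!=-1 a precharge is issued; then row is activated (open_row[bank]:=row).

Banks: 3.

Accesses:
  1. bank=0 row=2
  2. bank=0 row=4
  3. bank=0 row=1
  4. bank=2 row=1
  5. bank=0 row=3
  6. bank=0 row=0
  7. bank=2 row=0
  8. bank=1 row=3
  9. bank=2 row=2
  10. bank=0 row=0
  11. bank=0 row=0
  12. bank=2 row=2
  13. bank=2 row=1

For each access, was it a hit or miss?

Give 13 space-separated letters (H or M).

Acc 1: bank0 row2 -> MISS (open row2); precharges=0
Acc 2: bank0 row4 -> MISS (open row4); precharges=1
Acc 3: bank0 row1 -> MISS (open row1); precharges=2
Acc 4: bank2 row1 -> MISS (open row1); precharges=2
Acc 5: bank0 row3 -> MISS (open row3); precharges=3
Acc 6: bank0 row0 -> MISS (open row0); precharges=4
Acc 7: bank2 row0 -> MISS (open row0); precharges=5
Acc 8: bank1 row3 -> MISS (open row3); precharges=5
Acc 9: bank2 row2 -> MISS (open row2); precharges=6
Acc 10: bank0 row0 -> HIT
Acc 11: bank0 row0 -> HIT
Acc 12: bank2 row2 -> HIT
Acc 13: bank2 row1 -> MISS (open row1); precharges=7

Answer: M M M M M M M M M H H H M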